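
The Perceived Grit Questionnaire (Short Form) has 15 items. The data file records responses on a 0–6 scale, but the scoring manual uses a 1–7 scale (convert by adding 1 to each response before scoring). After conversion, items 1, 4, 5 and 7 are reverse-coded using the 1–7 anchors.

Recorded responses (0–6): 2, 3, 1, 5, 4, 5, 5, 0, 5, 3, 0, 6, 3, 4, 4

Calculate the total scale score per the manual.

Convert to 1–7: 3, 4, 2, 6, 5, 6, 6, 1, 6, 4, 1, 7, 4, 5, 5
Reverse-coded (reverse-coded value = 8 − response):
  item 1: 8 − 3 = 5
  item 4: 8 − 6 = 2
  item 5: 8 − 5 = 3
  item 7: 8 − 6 = 2
Scored: 5, 4, 2, 2, 3, 6, 2, 1, 6, 4, 1, 7, 4, 5, 5
Total = 57

57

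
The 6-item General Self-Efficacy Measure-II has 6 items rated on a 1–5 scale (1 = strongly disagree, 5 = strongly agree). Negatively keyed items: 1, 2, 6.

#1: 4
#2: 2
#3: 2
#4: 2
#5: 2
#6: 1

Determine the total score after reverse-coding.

17

Reverse-coded items (on a 1–5 scale, reversed = 6 − raw):
  item 1: 6 − 4 = 2
  item 2: 6 − 2 = 4
  item 6: 6 − 1 = 5
Scored responses: 2, 4, 2, 2, 2, 5
Total = 2 + 4 + 2 + 2 + 2 + 5 = 17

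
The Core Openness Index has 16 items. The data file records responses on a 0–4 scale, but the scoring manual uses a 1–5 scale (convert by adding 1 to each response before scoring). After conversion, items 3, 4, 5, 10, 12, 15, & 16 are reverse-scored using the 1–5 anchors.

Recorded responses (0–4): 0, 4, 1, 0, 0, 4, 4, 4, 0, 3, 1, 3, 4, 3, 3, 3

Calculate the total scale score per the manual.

55

Convert to 1–5: 1, 5, 2, 1, 1, 5, 5, 5, 1, 4, 2, 4, 5, 4, 4, 4
Reverse-coded (reverse-coded value = 6 − response):
  item 3: 6 − 2 = 4
  item 4: 6 − 1 = 5
  item 5: 6 − 1 = 5
  item 10: 6 − 4 = 2
  item 12: 6 − 4 = 2
  item 15: 6 − 4 = 2
  item 16: 6 − 4 = 2
Scored: 1, 5, 4, 5, 5, 5, 5, 5, 1, 2, 2, 2, 5, 4, 2, 2
Total = 55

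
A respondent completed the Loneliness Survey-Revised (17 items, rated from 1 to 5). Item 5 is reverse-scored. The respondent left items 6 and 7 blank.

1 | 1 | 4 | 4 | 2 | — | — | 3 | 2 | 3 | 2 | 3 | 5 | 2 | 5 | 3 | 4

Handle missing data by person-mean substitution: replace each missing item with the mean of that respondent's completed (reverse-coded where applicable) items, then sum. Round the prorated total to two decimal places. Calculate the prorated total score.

52.13

Reverse-coded (reversed = (1+5) − raw = 6 − raw):
  item 5: 6 − 2 = 4
Completed scored items (15 of 17): 1, 1, 4, 4, 4, 3, 2, 3, 2, 3, 5, 2, 5, 3, 4; sum = 46.
Person mean = 46 / 15 ≈ 3.0667
Prorated total = (46 / 15) × 17 = 52.13 (to 2 dp)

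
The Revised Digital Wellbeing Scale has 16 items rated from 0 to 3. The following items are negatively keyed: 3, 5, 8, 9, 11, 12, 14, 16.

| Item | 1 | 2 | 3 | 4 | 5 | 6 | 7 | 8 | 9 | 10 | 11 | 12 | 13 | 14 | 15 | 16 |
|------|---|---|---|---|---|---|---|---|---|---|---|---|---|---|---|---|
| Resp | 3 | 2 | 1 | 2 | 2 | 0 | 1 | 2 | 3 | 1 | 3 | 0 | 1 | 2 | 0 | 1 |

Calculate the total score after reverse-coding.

Apply reverse scoring (on a 0–3 scale, reversed = 3 − raw):
  item 3: 3 − 1 = 2
  item 5: 3 − 2 = 1
  item 8: 3 − 2 = 1
  item 9: 3 − 3 = 0
  item 11: 3 − 3 = 0
  item 12: 3 − 0 = 3
  item 14: 3 − 2 = 1
  item 16: 3 − 1 = 2
After reverse-coding: 3, 2, 2, 2, 1, 0, 1, 1, 0, 1, 0, 3, 1, 1, 0, 2
Total = 3 + 2 + 2 + 2 + 1 + 0 + 1 + 1 + 0 + 1 + 0 + 3 + 1 + 1 + 0 + 2 = 20

20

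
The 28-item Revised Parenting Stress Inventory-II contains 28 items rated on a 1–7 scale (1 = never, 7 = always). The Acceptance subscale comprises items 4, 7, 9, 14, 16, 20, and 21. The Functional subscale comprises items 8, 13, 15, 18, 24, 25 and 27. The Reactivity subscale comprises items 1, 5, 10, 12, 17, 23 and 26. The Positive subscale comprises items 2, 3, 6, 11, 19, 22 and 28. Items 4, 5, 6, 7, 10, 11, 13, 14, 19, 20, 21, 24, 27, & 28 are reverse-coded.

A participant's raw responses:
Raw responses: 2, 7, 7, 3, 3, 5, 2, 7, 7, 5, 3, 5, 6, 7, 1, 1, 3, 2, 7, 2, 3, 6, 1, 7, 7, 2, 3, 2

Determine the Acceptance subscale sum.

Acceptance items: 4, 7, 9, 14, 16, 20, 21.
Of these, items 4, 7, 14, 20 and 21 are reverse-coded; reversed = (1+7) − raw = 8 − raw.
  item 4: 8 − 3 = 5
  item 7: 8 − 2 = 6
  item 9: 7
  item 14: 8 − 7 = 1
  item 16: 1
  item 20: 8 − 2 = 6
  item 21: 8 − 3 = 5
Sum = 5 + 6 + 7 + 1 + 1 + 6 + 5 = 31

31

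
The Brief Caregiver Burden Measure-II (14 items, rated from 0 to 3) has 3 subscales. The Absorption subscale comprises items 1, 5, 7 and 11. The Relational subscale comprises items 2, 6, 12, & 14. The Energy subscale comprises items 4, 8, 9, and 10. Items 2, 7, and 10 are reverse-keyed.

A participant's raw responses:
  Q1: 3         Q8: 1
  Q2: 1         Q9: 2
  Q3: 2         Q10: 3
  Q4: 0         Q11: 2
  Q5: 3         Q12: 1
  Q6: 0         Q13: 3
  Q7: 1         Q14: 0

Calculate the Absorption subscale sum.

Absorption items: 1, 5, 7, 11.
Of these, item 7 is reverse-keyed; reverse-coded value = 3 − response.
  item 1: 3
  item 5: 3
  item 7: 3 − 1 = 2
  item 11: 2
Sum = 3 + 3 + 2 + 2 = 10

10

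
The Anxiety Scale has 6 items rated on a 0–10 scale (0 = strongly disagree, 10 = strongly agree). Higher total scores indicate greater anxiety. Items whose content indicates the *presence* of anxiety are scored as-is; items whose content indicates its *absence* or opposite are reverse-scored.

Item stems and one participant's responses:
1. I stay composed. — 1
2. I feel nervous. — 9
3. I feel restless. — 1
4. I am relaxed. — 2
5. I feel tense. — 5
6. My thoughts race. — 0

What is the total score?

32

Items 1, 4 describe the absence/opposite of anxiety → reverse-score.
reversed = (0+10) − raw = 10 − raw.
  item 1: 10 − 1 = 9
  item 2: 9
  item 3: 1
  item 4: 10 − 2 = 8
  item 5: 5
  item 6: 0
Total = 9 + 9 + 1 + 8 + 5 + 0 = 32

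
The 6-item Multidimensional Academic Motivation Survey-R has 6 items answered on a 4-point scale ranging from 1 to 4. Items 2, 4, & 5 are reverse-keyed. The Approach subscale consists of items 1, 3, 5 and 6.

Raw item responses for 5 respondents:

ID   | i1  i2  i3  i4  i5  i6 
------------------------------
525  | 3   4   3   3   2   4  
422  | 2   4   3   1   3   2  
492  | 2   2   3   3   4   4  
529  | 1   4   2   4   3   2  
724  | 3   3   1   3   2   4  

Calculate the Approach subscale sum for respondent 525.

13

Respondent 525 raw: 3, 4, 3, 3, 2, 4.
Approach items: 1, 3, 5, 6.
Reverse-coded (on a 1–4 scale, reversed = 5 − raw):
  item 1: 3
  item 3: 3
  item 5: 5 − 2 = 3
  item 6: 4
Sum = 3 + 3 + 3 + 4 = 13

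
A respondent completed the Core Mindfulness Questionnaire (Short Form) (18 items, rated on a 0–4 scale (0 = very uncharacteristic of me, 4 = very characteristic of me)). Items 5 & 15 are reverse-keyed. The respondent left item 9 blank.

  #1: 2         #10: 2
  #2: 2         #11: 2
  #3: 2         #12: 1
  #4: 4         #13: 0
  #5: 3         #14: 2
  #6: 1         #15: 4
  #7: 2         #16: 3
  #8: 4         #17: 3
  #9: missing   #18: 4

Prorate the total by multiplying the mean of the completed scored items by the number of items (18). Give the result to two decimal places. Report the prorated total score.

37.06

Reverse-coded (reverse-coded value = 4 − response):
  item 5: 4 − 3 = 1
  item 15: 4 − 4 = 0
Completed scored items (17 of 18): 2, 2, 2, 4, 1, 1, 2, 4, 2, 2, 1, 0, 2, 0, 3, 3, 4; sum = 35.
Person mean = 35 / 17 ≈ 2.0588
Prorated total = (35 / 17) × 18 = 37.06 (to 2 dp)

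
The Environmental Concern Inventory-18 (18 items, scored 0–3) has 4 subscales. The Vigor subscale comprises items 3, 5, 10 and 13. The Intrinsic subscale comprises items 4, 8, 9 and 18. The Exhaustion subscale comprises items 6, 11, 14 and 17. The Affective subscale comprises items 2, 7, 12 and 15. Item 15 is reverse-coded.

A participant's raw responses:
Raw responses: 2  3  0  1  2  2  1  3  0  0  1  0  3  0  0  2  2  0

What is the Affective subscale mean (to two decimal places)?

1.75

Affective items: 2, 7, 12, 15.
Of these, item 15 is reverse-coded; reverse-coded value = 3 − response.
  item 2: 3
  item 7: 1
  item 12: 0
  item 15: 3 − 0 = 3
Sum = 3 + 1 + 0 + 3 = 7
Mean = 7 / 4 = 1.75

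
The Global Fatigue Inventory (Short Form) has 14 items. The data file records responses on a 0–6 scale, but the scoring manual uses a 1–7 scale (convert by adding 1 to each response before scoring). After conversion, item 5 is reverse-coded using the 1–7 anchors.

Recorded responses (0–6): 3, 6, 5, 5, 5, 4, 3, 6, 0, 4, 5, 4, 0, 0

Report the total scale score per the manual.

Convert to 1–7: 4, 7, 6, 6, 6, 5, 4, 7, 1, 5, 6, 5, 1, 1
Reverse-coded (on a 1–7 scale, reversed = 8 − raw):
  item 5: 8 − 6 = 2
Scored: 4, 7, 6, 6, 2, 5, 4, 7, 1, 5, 6, 5, 1, 1
Total = 60

60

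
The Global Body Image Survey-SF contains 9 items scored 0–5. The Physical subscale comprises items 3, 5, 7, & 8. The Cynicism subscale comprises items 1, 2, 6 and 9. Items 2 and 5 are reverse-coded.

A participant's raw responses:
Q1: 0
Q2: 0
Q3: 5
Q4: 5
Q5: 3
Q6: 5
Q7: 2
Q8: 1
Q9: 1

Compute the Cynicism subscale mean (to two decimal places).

2.75

Cynicism items: 1, 2, 6, 9.
Of these, item 2 is reverse-coded; reverse-coded value = 5 − response.
  item 1: 0
  item 2: 5 − 0 = 5
  item 6: 5
  item 9: 1
Sum = 0 + 5 + 5 + 1 = 11
Mean = 11 / 4 = 2.75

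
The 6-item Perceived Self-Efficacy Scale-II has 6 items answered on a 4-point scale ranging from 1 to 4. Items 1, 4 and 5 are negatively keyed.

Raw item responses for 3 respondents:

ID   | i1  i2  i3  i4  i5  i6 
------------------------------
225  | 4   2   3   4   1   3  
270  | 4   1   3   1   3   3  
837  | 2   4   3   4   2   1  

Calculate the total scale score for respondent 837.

Respondent 837 raw: 2, 4, 3, 4, 2, 1.
Reverse-coded (reversed = (1+4) − raw = 5 − raw):
  item 1: 5 − 2 = 3
  item 2: 4
  item 3: 3
  item 4: 5 − 4 = 1
  item 5: 5 − 2 = 3
  item 6: 1
Sum = 3 + 4 + 3 + 1 + 3 + 1 = 15

15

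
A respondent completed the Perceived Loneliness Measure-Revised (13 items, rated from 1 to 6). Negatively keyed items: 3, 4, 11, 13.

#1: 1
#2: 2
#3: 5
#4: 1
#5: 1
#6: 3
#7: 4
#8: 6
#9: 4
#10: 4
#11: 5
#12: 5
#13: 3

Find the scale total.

44

Apply reverse scoring (reverse-coded value = 7 − response):
  item 3: 7 − 5 = 2
  item 4: 7 − 1 = 6
  item 11: 7 − 5 = 2
  item 13: 7 − 3 = 4
After reverse-coding: 1, 2, 2, 6, 1, 3, 4, 6, 4, 4, 2, 5, 4
Total = 1 + 2 + 2 + 6 + 1 + 3 + 4 + 6 + 4 + 4 + 2 + 5 + 4 = 44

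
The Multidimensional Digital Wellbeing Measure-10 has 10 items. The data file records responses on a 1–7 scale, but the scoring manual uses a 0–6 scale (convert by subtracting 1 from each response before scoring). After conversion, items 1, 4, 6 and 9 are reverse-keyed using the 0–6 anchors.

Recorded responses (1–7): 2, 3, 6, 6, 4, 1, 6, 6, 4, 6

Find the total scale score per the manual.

40

Convert to 0–6: 1, 2, 5, 5, 3, 0, 5, 5, 3, 5
Reverse-coded (reverse-coded value = 6 − response):
  item 1: 6 − 1 = 5
  item 4: 6 − 5 = 1
  item 6: 6 − 0 = 6
  item 9: 6 − 3 = 3
Scored: 5, 2, 5, 1, 3, 6, 5, 5, 3, 5
Total = 40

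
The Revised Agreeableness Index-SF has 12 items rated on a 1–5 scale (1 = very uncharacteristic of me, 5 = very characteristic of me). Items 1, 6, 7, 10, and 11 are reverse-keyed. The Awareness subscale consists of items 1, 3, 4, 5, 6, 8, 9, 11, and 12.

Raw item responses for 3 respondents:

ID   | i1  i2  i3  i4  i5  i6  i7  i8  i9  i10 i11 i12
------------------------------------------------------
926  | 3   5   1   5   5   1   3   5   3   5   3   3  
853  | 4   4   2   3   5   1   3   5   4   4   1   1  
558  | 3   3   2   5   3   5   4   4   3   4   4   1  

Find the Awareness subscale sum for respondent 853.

32

Respondent 853 raw: 4, 4, 2, 3, 5, 1, 3, 5, 4, 4, 1, 1.
Awareness items: 1, 3, 4, 5, 6, 8, 9, 11, 12.
Reverse-coded (reversed = (1+5) − raw = 6 − raw):
  item 1: 6 − 4 = 2
  item 3: 2
  item 4: 3
  item 5: 5
  item 6: 6 − 1 = 5
  item 8: 5
  item 9: 4
  item 11: 6 − 1 = 5
  item 12: 1
Sum = 2 + 2 + 3 + 5 + 5 + 5 + 4 + 5 + 1 = 32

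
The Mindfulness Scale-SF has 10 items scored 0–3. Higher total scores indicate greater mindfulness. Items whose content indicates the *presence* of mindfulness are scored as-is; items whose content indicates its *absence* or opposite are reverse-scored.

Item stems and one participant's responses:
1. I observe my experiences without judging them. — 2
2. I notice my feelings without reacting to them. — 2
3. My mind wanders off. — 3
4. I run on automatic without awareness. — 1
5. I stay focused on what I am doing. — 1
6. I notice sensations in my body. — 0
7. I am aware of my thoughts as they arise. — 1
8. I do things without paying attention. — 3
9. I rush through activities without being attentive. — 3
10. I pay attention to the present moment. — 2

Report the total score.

Items 3, 4, 8, 9 describe the absence/opposite of mindfulness → reverse-score.
reversed = (0+3) − raw = 3 − raw.
  item 1: 2
  item 2: 2
  item 3: 3 − 3 = 0
  item 4: 3 − 1 = 2
  item 5: 1
  item 6: 0
  item 7: 1
  item 8: 3 − 3 = 0
  item 9: 3 − 3 = 0
  item 10: 2
Total = 2 + 2 + 0 + 2 + 1 + 0 + 1 + 0 + 0 + 2 = 10

10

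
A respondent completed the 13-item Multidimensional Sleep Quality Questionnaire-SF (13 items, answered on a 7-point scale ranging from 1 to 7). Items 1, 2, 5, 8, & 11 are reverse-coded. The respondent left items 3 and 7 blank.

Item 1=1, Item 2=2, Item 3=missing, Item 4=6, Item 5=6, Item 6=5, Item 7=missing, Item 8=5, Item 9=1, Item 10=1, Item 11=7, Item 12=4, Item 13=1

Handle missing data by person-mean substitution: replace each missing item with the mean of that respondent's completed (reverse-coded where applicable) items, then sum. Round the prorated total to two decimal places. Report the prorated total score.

Reverse-coded (reverse-coded value = 8 − response):
  item 1: 8 − 1 = 7
  item 2: 8 − 2 = 6
  item 5: 8 − 6 = 2
  item 8: 8 − 5 = 3
  item 11: 8 − 7 = 1
Completed scored items (11 of 13): 7, 6, 6, 2, 5, 3, 1, 1, 1, 4, 1; sum = 37.
Person mean = 37 / 11 ≈ 3.3636
Prorated total = (37 / 11) × 13 = 43.73 (to 2 dp)

43.73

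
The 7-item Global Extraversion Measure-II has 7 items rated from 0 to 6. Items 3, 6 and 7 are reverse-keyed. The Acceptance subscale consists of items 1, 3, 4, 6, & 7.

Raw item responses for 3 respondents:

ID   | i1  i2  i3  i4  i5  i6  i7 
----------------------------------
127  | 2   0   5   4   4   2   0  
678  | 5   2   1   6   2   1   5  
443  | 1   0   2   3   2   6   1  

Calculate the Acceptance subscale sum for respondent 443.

Respondent 443 raw: 1, 0, 2, 3, 2, 6, 1.
Acceptance items: 1, 3, 4, 6, 7.
Reverse-coded (on a 0–6 scale, reversed = 6 − raw):
  item 1: 1
  item 3: 6 − 2 = 4
  item 4: 3
  item 6: 6 − 6 = 0
  item 7: 6 − 1 = 5
Sum = 1 + 4 + 3 + 0 + 5 = 13

13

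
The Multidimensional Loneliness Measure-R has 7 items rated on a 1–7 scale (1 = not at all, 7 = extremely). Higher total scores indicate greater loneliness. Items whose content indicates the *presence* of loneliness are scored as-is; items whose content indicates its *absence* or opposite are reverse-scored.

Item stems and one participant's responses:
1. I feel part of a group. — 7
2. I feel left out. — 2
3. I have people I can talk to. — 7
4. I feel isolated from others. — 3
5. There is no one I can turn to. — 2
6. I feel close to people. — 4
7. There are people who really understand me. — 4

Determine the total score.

17

Items 1, 3, 6, 7 describe the absence/opposite of loneliness → reverse-score.
reverse-coded value = 8 − response.
  item 1: 8 − 7 = 1
  item 2: 2
  item 3: 8 − 7 = 1
  item 4: 3
  item 5: 2
  item 6: 8 − 4 = 4
  item 7: 8 − 4 = 4
Total = 1 + 2 + 1 + 3 + 2 + 4 + 4 = 17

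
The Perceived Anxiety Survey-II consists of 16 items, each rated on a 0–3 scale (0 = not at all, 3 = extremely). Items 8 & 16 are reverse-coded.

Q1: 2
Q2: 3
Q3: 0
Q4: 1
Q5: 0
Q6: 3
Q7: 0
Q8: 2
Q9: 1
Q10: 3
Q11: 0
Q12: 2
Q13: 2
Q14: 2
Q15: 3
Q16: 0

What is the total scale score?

Reverse-coded items (reversed = (0+3) − raw = 3 − raw):
  item 8: 3 − 2 = 1
  item 16: 3 − 0 = 3
After reverse-coding: 2, 3, 0, 1, 0, 3, 0, 1, 1, 3, 0, 2, 2, 2, 3, 3
Total = 2 + 3 + 0 + 1 + 0 + 3 + 0 + 1 + 1 + 3 + 0 + 2 + 2 + 2 + 3 + 3 = 26

26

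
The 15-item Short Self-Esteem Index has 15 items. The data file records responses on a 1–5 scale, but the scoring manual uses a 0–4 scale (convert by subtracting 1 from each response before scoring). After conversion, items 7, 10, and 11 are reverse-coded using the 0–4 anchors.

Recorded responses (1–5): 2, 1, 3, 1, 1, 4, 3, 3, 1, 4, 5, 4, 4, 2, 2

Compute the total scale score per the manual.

19

Convert to 0–4: 1, 0, 2, 0, 0, 3, 2, 2, 0, 3, 4, 3, 3, 1, 1
Reverse-coded (reverse-coded value = 4 − response):
  item 7: 4 − 2 = 2
  item 10: 4 − 3 = 1
  item 11: 4 − 4 = 0
Scored: 1, 0, 2, 0, 0, 3, 2, 2, 0, 1, 0, 3, 3, 1, 1
Total = 19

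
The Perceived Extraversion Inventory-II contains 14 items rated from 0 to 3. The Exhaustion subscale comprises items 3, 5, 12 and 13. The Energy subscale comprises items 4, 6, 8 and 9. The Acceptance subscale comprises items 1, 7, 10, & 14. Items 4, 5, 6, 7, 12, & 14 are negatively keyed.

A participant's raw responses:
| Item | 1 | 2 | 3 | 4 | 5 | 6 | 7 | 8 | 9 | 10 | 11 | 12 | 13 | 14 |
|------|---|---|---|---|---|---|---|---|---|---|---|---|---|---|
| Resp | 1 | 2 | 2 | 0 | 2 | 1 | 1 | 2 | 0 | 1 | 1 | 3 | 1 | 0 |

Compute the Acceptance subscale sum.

7

Acceptance items: 1, 7, 10, 14.
Of these, items 7 and 14 are negatively keyed; on a 0–3 scale, reversed = 3 − raw.
  item 1: 1
  item 7: 3 − 1 = 2
  item 10: 1
  item 14: 3 − 0 = 3
Sum = 1 + 2 + 1 + 3 = 7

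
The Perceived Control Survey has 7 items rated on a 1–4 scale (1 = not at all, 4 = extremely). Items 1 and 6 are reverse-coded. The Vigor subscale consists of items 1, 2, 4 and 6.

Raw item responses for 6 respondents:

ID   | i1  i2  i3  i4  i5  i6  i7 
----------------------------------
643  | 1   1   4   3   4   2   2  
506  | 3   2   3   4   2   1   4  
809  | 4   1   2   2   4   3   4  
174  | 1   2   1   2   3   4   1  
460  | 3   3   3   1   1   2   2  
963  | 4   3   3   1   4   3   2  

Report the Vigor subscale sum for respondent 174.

Respondent 174 raw: 1, 2, 1, 2, 3, 4, 1.
Vigor items: 1, 2, 4, 6.
Reverse-coded (reversed = (1+4) − raw = 5 − raw):
  item 1: 5 − 1 = 4
  item 2: 2
  item 4: 2
  item 6: 5 − 4 = 1
Sum = 4 + 2 + 2 + 1 = 9

9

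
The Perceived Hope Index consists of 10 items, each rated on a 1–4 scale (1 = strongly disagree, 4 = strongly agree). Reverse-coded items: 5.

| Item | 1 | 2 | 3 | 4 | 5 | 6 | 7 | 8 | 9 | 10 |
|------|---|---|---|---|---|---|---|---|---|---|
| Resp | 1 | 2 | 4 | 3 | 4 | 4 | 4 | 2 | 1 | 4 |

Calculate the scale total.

26

Raw sum = 29. Reverse-coded items: 5; their raw sum = 4.
Each reversal replaces raw with 5 − raw, changing the total by 5 − 2·raw per item.
Total = 29 + 1·5 − 2·4 = 29 + 5 − 8 = 26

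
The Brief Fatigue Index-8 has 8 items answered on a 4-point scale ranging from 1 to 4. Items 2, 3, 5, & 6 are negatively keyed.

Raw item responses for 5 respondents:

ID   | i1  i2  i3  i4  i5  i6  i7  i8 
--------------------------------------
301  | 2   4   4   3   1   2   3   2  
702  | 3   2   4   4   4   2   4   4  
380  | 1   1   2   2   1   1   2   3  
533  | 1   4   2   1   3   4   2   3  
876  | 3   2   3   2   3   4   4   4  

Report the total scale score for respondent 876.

21

Respondent 876 raw: 3, 2, 3, 2, 3, 4, 4, 4.
Reverse-coded (reverse-coded value = 5 − response):
  item 1: 3
  item 2: 5 − 2 = 3
  item 3: 5 − 3 = 2
  item 4: 2
  item 5: 5 − 3 = 2
  item 6: 5 − 4 = 1
  item 7: 4
  item 8: 4
Sum = 3 + 3 + 2 + 2 + 2 + 1 + 4 + 4 = 21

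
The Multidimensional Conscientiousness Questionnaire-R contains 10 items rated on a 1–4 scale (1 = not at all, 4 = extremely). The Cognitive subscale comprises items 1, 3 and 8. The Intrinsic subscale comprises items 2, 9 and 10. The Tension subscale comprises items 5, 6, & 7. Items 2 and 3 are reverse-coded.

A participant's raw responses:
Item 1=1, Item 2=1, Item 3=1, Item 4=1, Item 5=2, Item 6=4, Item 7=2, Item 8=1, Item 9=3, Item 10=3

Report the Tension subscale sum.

8

Tension items: 5, 6, 7.
  item 5: 2
  item 6: 4
  item 7: 2
Sum = 2 + 4 + 2 = 8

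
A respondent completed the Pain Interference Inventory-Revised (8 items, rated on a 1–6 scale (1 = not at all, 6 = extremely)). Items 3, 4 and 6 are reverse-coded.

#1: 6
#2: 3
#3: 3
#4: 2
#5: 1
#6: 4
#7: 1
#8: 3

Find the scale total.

Reversing items 3, 4, & 6 with 7 − raw:
Total = 6 + 3 + (7−3) + (7−2) + 1 + (7−4) + 1 + 3
      = 6 + 3 + 4 + 5 + 1 + 3 + 1 + 3 = 26

26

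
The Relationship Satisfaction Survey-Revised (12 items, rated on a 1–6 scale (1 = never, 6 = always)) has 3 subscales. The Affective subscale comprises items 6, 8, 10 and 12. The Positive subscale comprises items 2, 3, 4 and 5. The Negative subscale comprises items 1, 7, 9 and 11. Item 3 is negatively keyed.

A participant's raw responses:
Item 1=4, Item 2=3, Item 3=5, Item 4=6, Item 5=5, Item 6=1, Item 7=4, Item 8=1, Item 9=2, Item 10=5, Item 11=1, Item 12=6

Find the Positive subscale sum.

16

Positive items: 2, 3, 4, 5.
Of these, item 3 is negatively keyed; reverse-coded value = 7 − response.
  item 2: 3
  item 3: 7 − 5 = 2
  item 4: 6
  item 5: 5
Sum = 3 + 2 + 6 + 5 = 16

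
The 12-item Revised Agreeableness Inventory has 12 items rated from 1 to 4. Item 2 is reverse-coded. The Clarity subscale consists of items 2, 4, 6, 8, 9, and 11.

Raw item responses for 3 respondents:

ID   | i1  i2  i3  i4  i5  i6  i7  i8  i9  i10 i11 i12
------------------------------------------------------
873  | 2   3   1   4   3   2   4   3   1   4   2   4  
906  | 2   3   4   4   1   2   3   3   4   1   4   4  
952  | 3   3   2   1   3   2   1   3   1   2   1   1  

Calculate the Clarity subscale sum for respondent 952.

10

Respondent 952 raw: 3, 3, 2, 1, 3, 2, 1, 3, 1, 2, 1, 1.
Clarity items: 2, 4, 6, 8, 9, 11.
Reverse-coded (on a 1–4 scale, reversed = 5 − raw):
  item 2: 5 − 3 = 2
  item 4: 1
  item 6: 2
  item 8: 3
  item 9: 1
  item 11: 1
Sum = 2 + 1 + 2 + 3 + 1 + 1 = 10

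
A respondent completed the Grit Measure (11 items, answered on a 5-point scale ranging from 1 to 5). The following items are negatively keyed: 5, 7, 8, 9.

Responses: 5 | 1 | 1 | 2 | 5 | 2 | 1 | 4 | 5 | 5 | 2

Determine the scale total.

27

Apply reverse scoring (on a 1–5 scale, reversed = 6 − raw):
  item 5: 6 − 5 = 1
  item 7: 6 − 1 = 5
  item 8: 6 − 4 = 2
  item 9: 6 − 5 = 1
Scored items: 5, 1, 1, 2, 1, 2, 5, 2, 1, 5, 2
Total = 5 + 1 + 1 + 2 + 1 + 2 + 5 + 2 + 1 + 5 + 2 = 27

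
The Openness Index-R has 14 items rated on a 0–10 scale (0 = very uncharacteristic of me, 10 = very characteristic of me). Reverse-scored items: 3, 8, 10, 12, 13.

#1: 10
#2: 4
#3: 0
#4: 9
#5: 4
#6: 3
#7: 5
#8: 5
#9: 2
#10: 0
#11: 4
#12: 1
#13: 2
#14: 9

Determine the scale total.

Apply reverse scoring (on a 0–10 scale, reversed = 10 − raw):
  item 3: 10 − 0 = 10
  item 8: 10 − 5 = 5
  item 10: 10 − 0 = 10
  item 12: 10 − 1 = 9
  item 13: 10 − 2 = 8
Scored items: 10, 4, 10, 9, 4, 3, 5, 5, 2, 10, 4, 9, 8, 9
Total = 10 + 4 + 10 + 9 + 4 + 3 + 5 + 5 + 2 + 10 + 4 + 9 + 8 + 9 = 92

92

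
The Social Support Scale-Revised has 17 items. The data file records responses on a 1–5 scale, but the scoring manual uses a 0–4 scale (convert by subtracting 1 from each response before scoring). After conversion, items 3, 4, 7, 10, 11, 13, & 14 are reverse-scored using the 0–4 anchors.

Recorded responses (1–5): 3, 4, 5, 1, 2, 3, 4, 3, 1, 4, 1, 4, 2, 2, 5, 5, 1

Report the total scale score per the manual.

37

Convert to 0–4: 2, 3, 4, 0, 1, 2, 3, 2, 0, 3, 0, 3, 1, 1, 4, 4, 0
Reverse-coded (reverse-coded value = 4 − response):
  item 3: 4 − 4 = 0
  item 4: 4 − 0 = 4
  item 7: 4 − 3 = 1
  item 10: 4 − 3 = 1
  item 11: 4 − 0 = 4
  item 13: 4 − 1 = 3
  item 14: 4 − 1 = 3
Scored: 2, 3, 0, 4, 1, 2, 1, 2, 0, 1, 4, 3, 3, 3, 4, 4, 0
Total = 37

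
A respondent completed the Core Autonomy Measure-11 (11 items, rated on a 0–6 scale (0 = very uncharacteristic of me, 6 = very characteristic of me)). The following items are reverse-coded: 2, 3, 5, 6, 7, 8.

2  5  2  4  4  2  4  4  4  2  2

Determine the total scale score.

Raw sum = 35. Reverse-coded items: 2, 3, 5, 6, 7, 8; their raw sum = 21.
Each reversal replaces raw with 6 − raw, changing the total by 6 − 2·raw per item.
Total = 35 + 6·6 − 2·21 = 35 + 36 − 42 = 29

29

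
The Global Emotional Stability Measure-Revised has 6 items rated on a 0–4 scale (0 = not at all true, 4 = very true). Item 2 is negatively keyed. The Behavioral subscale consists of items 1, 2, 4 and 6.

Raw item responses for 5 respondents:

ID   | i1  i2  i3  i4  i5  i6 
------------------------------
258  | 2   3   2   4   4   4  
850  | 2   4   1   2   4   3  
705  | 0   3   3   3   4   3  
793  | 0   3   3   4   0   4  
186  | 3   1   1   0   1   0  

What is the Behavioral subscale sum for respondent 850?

7

Respondent 850 raw: 2, 4, 1, 2, 4, 3.
Behavioral items: 1, 2, 4, 6.
Reverse-coded (on a 0–4 scale, reversed = 4 − raw):
  item 1: 2
  item 2: 4 − 4 = 0
  item 4: 2
  item 6: 3
Sum = 2 + 0 + 2 + 3 = 7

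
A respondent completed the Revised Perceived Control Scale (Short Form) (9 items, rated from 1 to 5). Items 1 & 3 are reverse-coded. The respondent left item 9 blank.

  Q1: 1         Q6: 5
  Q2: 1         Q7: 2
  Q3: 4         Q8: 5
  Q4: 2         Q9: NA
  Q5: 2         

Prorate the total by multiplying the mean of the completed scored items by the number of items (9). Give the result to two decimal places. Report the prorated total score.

Reverse-coded (on a 1–5 scale, reversed = 6 − raw):
  item 1: 6 − 1 = 5
  item 3: 6 − 4 = 2
Completed scored items (8 of 9): 5, 1, 2, 2, 2, 5, 2, 5; sum = 24.
Person mean = 24 / 8 ≈ 3.0000
Prorated total = (24 / 8) × 9 = 27.00 (to 2 dp)

27.00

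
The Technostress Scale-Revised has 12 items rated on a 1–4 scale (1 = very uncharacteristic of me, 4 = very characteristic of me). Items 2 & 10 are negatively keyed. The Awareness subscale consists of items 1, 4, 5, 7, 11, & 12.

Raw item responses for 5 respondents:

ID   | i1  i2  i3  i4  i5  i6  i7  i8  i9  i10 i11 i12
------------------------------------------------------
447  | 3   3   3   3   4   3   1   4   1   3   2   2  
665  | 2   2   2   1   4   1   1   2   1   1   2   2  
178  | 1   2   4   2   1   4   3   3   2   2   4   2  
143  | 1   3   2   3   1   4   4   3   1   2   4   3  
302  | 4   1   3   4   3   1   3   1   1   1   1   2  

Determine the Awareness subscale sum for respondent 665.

12

Respondent 665 raw: 2, 2, 2, 1, 4, 1, 1, 2, 1, 1, 2, 2.
Awareness items: 1, 4, 5, 7, 11, 12.
Reverse-coded (on a 1–4 scale, reversed = 5 − raw):
  item 1: 2
  item 4: 1
  item 5: 4
  item 7: 1
  item 11: 2
  item 12: 2
Sum = 2 + 1 + 4 + 1 + 2 + 2 = 12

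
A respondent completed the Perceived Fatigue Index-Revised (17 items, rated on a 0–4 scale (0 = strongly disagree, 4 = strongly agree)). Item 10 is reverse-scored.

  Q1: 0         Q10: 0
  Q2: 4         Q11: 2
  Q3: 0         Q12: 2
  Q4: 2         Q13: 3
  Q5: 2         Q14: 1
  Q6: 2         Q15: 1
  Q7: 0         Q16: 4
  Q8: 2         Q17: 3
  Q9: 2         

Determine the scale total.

Apply reverse scoring (reversed = (0+4) − raw = 4 − raw):
  item 10: 4 − 0 = 4
Scored items: 0, 4, 0, 2, 2, 2, 0, 2, 2, 4, 2, 2, 3, 1, 1, 4, 3
Total = 0 + 4 + 0 + 2 + 2 + 2 + 0 + 2 + 2 + 4 + 2 + 2 + 3 + 1 + 1 + 4 + 3 = 34

34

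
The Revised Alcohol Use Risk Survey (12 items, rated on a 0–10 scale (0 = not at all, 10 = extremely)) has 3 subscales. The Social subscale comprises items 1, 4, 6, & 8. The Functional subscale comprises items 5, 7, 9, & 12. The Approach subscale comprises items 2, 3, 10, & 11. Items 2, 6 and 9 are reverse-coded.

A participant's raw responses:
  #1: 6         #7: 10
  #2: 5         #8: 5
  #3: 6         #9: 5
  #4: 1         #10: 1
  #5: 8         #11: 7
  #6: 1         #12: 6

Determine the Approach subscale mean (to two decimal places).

Approach items: 2, 3, 10, 11.
Of these, item 2 is reverse-coded; reverse-coded value = 10 − response.
  item 2: 10 − 5 = 5
  item 3: 6
  item 10: 1
  item 11: 7
Sum = 5 + 6 + 1 + 7 = 19
Mean = 19 / 4 = 4.75

4.75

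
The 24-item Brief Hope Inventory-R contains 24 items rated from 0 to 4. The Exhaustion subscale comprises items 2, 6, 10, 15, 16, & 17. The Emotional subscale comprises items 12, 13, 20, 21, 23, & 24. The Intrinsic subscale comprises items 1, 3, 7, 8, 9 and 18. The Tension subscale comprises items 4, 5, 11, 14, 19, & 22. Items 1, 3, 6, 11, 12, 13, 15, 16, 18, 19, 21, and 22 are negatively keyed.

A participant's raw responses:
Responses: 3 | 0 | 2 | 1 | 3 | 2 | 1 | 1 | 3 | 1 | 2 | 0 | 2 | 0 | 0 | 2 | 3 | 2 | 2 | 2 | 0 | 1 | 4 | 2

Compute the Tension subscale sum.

11

Tension items: 4, 5, 11, 14, 19, 22.
Of these, items 11, 19 and 22 are negatively keyed; reverse-coded value = 4 − response.
  item 4: 1
  item 5: 3
  item 11: 4 − 2 = 2
  item 14: 0
  item 19: 4 − 2 = 2
  item 22: 4 − 1 = 3
Sum = 1 + 3 + 2 + 0 + 2 + 3 = 11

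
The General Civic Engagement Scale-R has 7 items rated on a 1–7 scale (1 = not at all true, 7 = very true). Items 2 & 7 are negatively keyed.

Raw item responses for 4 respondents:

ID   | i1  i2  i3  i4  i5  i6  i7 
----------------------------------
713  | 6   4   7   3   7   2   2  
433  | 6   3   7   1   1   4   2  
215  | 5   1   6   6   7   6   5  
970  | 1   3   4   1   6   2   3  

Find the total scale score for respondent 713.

Respondent 713 raw: 6, 4, 7, 3, 7, 2, 2.
Reverse-coded (reversed = (1+7) − raw = 8 − raw):
  item 1: 6
  item 2: 8 − 4 = 4
  item 3: 7
  item 4: 3
  item 5: 7
  item 6: 2
  item 7: 8 − 2 = 6
Sum = 6 + 4 + 7 + 3 + 7 + 2 + 6 = 35

35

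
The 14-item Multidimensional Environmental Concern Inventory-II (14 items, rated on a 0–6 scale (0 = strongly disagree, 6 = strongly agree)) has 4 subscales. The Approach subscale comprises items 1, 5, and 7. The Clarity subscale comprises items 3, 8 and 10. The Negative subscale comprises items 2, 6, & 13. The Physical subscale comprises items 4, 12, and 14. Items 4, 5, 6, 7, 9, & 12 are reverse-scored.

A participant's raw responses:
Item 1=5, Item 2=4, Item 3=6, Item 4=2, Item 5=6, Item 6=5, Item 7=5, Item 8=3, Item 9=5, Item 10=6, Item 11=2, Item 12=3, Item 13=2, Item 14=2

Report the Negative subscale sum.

7

Negative items: 2, 6, 13.
Of these, item 6 is reverse-scored; on a 0–6 scale, reversed = 6 − raw.
  item 2: 4
  item 6: 6 − 5 = 1
  item 13: 2
Sum = 4 + 1 + 2 = 7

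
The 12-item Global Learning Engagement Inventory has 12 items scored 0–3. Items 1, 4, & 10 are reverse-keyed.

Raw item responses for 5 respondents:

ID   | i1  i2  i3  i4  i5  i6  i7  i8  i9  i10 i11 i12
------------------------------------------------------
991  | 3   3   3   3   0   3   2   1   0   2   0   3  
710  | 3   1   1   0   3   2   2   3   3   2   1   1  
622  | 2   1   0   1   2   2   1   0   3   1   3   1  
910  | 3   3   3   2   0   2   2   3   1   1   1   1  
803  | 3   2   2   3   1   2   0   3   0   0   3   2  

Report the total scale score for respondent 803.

Respondent 803 raw: 3, 2, 2, 3, 1, 2, 0, 3, 0, 0, 3, 2.
Reverse-coded (reverse-coded value = 3 − response):
  item 1: 3 − 3 = 0
  item 2: 2
  item 3: 2
  item 4: 3 − 3 = 0
  item 5: 1
  item 6: 2
  item 7: 0
  item 8: 3
  item 9: 0
  item 10: 3 − 0 = 3
  item 11: 3
  item 12: 2
Sum = 0 + 2 + 2 + 0 + 1 + 2 + 0 + 3 + 0 + 3 + 3 + 2 = 18

18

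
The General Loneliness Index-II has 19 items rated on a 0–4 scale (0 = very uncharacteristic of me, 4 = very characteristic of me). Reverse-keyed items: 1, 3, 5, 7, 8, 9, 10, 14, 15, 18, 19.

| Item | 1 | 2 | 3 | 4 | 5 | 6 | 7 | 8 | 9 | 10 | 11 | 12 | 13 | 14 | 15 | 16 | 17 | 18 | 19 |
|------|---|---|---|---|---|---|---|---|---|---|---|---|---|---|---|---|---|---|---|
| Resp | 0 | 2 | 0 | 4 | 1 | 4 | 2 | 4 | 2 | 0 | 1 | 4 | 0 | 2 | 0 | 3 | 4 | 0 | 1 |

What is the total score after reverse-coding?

54

Reversing items 1, 3, 5, 7, 8, 9, 10, 14, 15, 18 and 19 with 4 − raw:
Total = (4−0) + 2 + (4−0) + 4 + (4−1) + 4 + (4−2) + (4−4) + (4−2) + (4−0) + 1 + 4 + 0 + (4−2) + (4−0) + 3 + 4 + (4−0) + (4−1)
      = 4 + 2 + 4 + 4 + 3 + 4 + 2 + 0 + 2 + 4 + 1 + 4 + 0 + 2 + 4 + 3 + 4 + 4 + 3 = 54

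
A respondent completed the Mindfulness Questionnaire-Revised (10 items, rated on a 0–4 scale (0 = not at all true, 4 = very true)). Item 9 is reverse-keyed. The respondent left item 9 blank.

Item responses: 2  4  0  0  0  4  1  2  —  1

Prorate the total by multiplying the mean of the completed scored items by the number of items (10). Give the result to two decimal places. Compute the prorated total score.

15.56

Reverse-coded (reversed = (0+4) − raw = 4 − raw):
Completed scored items (9 of 10): 2, 4, 0, 0, 0, 4, 1, 2, 1; sum = 14.
Person mean = 14 / 9 ≈ 1.5556
Prorated total = (14 / 9) × 10 = 15.56 (to 2 dp)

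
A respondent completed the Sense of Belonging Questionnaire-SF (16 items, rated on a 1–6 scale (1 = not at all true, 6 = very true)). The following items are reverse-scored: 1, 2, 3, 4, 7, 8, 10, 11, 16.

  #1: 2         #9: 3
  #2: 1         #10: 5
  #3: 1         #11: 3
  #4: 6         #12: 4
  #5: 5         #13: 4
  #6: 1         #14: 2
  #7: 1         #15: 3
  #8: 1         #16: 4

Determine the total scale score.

Reverse-coded items (reversed = (1+6) − raw = 7 − raw):
  item 1: 7 − 2 = 5
  item 2: 7 − 1 = 6
  item 3: 7 − 1 = 6
  item 4: 7 − 6 = 1
  item 7: 7 − 1 = 6
  item 8: 7 − 1 = 6
  item 10: 7 − 5 = 2
  item 11: 7 − 3 = 4
  item 16: 7 − 4 = 3
After reverse-coding: 5, 6, 6, 1, 5, 1, 6, 6, 3, 2, 4, 4, 4, 2, 3, 3
Total = 5 + 6 + 6 + 1 + 5 + 1 + 6 + 6 + 3 + 2 + 4 + 4 + 4 + 2 + 3 + 3 = 61

61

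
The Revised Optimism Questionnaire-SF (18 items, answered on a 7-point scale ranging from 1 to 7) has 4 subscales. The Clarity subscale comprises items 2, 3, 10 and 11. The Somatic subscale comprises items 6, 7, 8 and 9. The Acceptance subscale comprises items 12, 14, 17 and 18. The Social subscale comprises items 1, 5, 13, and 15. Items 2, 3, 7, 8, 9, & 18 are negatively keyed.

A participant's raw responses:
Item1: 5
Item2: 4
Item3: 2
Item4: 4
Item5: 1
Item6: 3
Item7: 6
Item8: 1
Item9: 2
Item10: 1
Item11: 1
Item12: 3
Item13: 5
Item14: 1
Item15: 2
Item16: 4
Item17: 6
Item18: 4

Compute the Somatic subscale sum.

Somatic items: 6, 7, 8, 9.
Of these, items 7, 8, & 9 are negatively keyed; reverse-coded value = 8 − response.
  item 6: 3
  item 7: 8 − 6 = 2
  item 8: 8 − 1 = 7
  item 9: 8 − 2 = 6
Sum = 3 + 2 + 7 + 6 = 18

18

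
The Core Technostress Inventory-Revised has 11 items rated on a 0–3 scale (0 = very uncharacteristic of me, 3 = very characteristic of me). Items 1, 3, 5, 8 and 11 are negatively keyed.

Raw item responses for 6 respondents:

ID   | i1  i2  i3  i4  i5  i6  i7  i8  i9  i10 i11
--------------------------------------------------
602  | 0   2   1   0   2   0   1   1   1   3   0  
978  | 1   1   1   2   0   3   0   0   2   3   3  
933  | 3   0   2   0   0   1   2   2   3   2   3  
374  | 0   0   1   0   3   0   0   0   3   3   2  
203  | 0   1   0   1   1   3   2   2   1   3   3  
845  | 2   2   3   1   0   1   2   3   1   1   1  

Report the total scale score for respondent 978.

21

Respondent 978 raw: 1, 1, 1, 2, 0, 3, 0, 0, 2, 3, 3.
Reverse-coded (on a 0–3 scale, reversed = 3 − raw):
  item 1: 3 − 1 = 2
  item 2: 1
  item 3: 3 − 1 = 2
  item 4: 2
  item 5: 3 − 0 = 3
  item 6: 3
  item 7: 0
  item 8: 3 − 0 = 3
  item 9: 2
  item 10: 3
  item 11: 3 − 3 = 0
Sum = 2 + 1 + 2 + 2 + 3 + 3 + 0 + 3 + 2 + 3 + 0 = 21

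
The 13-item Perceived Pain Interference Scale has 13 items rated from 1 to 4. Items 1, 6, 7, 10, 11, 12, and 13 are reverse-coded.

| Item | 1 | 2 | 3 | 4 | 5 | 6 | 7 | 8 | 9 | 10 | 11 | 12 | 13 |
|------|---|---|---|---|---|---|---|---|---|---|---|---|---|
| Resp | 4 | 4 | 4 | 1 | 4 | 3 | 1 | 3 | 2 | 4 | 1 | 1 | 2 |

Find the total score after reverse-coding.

37

Raw sum = 34. Reverse-coded items: 1, 6, 7, 10, 11, 12, 13; their raw sum = 16.
Each reversal replaces raw with 5 − raw, changing the total by 5 − 2·raw per item.
Total = 34 + 7·5 − 2·16 = 34 + 35 − 32 = 37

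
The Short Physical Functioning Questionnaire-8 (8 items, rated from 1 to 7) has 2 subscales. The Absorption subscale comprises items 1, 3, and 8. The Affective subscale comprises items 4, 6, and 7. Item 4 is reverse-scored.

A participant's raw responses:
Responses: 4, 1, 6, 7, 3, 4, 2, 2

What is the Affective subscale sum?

Affective items: 4, 6, 7.
Of these, item 4 is reverse-scored; reversed = (1+7) − raw = 8 − raw.
  item 4: 8 − 7 = 1
  item 6: 4
  item 7: 2
Sum = 1 + 4 + 2 = 7

7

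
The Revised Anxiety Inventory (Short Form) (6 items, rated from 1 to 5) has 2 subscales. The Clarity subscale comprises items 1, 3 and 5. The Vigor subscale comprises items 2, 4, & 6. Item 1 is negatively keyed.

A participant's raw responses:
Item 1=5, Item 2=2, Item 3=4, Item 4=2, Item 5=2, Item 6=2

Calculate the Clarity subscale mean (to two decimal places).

Clarity items: 1, 3, 5.
Of these, item 1 is negatively keyed; on a 1–5 scale, reversed = 6 − raw.
  item 1: 6 − 5 = 1
  item 3: 4
  item 5: 2
Sum = 1 + 4 + 2 = 7
Mean = 7 / 3 = 2.33

2.33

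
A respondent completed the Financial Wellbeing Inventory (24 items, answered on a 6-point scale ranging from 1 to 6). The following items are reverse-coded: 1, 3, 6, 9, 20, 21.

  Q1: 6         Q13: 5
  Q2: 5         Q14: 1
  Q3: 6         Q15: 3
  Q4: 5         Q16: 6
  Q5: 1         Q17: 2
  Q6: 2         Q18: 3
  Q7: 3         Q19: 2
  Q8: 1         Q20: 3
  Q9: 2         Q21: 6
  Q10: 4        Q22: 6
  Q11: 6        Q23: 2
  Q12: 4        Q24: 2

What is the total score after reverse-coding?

Reverse-coded items (reverse-coded value = 7 − response):
  item 1: 7 − 6 = 1
  item 3: 7 − 6 = 1
  item 6: 7 − 2 = 5
  item 9: 7 − 2 = 5
  item 20: 7 − 3 = 4
  item 21: 7 − 6 = 1
After reverse-coding: 1, 5, 1, 5, 1, 5, 3, 1, 5, 4, 6, 4, 5, 1, 3, 6, 2, 3, 2, 4, 1, 6, 2, 2
Total = 1 + 5 + 1 + 5 + 1 + 5 + 3 + 1 + 5 + 4 + 6 + 4 + 5 + 1 + 3 + 6 + 2 + 3 + 2 + 4 + 1 + 6 + 2 + 2 = 78

78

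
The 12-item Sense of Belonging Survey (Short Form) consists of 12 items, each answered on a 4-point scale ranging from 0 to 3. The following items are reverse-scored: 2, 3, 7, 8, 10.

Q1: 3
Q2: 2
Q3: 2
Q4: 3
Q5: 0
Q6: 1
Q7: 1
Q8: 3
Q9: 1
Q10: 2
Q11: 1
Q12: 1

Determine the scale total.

15

Apply reverse scoring (on a 0–3 scale, reversed = 3 − raw):
  item 2: 3 − 2 = 1
  item 3: 3 − 2 = 1
  item 7: 3 − 1 = 2
  item 8: 3 − 3 = 0
  item 10: 3 − 2 = 1
Scored responses: 3, 1, 1, 3, 0, 1, 2, 0, 1, 1, 1, 1
Total = 3 + 1 + 1 + 3 + 0 + 1 + 2 + 0 + 1 + 1 + 1 + 1 = 15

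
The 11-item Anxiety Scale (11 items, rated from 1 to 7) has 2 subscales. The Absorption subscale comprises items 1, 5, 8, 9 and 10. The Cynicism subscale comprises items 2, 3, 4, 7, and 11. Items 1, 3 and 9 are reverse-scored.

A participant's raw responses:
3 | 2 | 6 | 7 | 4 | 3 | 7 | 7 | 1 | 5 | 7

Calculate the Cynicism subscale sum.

25

Cynicism items: 2, 3, 4, 7, 11.
Of these, item 3 is reverse-scored; on a 1–7 scale, reversed = 8 − raw.
  item 2: 2
  item 3: 8 − 6 = 2
  item 4: 7
  item 7: 7
  item 11: 7
Sum = 2 + 2 + 7 + 7 + 7 = 25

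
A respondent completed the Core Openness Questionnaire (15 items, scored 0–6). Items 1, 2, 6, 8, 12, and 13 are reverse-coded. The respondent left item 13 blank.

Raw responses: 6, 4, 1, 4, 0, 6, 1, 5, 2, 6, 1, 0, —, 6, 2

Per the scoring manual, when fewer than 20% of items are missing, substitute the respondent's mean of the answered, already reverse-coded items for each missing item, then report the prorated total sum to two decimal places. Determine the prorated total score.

Reverse-coded (reversed = (0+6) − raw = 6 − raw):
  item 1: 6 − 6 = 0
  item 2: 6 − 4 = 2
  item 6: 6 − 6 = 0
  item 8: 6 − 5 = 1
  item 12: 6 − 0 = 6
Completed scored items (14 of 15): 0, 2, 1, 4, 0, 0, 1, 1, 2, 6, 1, 6, 6, 2; sum = 32.
Person mean = 32 / 14 ≈ 2.2857
Prorated total = (32 / 14) × 15 = 34.29 (to 2 dp)

34.29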